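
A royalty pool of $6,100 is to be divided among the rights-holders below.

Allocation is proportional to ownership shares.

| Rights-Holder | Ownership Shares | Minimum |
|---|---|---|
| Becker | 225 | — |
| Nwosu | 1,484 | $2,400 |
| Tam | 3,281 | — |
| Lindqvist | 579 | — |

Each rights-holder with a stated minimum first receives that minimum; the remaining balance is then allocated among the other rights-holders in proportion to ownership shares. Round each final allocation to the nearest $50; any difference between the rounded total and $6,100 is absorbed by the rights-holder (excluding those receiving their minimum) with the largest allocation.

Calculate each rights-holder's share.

Fund the minimums — Nwosu $2,400. Residual $3,700.
Residual split over remaining ownership shares 4,085: Becker 203.79 → $200; Tam 2,971.77 → $2,950; Lindqvist 524.43 → $500.
Rounding difference +$50 applied to Tam → $3,000.

Becker: $200; Nwosu: $2,400; Tam: $3,000; Lindqvist: $500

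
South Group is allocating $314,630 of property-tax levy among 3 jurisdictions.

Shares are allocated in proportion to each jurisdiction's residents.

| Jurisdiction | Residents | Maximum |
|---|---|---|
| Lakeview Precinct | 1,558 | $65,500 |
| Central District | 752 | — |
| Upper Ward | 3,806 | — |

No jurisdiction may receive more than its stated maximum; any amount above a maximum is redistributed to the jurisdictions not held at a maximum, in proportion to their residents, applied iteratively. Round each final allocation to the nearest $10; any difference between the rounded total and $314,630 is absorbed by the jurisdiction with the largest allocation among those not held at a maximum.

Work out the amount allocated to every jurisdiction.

Residents total: 6,116.
Unconstrained shares: Lakeview Precinct 80,149.37; Central District 38,685.70; Upper Ward 195,794.93.
Capped: Lakeview Precinct ($65,500); balance $249,130 reallocated over remaining residents 4,558.
Shares after redistribution: Central District 41,102.62 → $41,100; Upper Ward 208,027.38 → $208,030.

Lakeview Precinct: $65,500 | Central District: $41,100 | Upper Ward: $208,030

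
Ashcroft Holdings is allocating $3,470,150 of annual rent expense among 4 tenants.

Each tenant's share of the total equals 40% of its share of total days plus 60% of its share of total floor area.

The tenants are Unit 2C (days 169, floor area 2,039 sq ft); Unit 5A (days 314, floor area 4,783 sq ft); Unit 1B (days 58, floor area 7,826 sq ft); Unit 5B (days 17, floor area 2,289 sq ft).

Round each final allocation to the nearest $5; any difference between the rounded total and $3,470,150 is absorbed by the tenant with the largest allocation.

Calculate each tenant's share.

Totals — days 558, floor area 16,937.
Composite weights (40% days + 60% floor area): Unit 2C 0.1934; Unit 5A 0.3945; Unit 1B 0.3188; Unit 5B 0.0933.
Raw shares: Unit 2C 671,055.33; Unit 5A 1,369,075.83; Unit 1B 1,106,340.18; Unit 5B 323,678.66.
After rounding ($5): Unit 2C $671,055; Unit 5A $1,369,075; Unit 1B $1,106,340; Unit 5B $323,680. Sum = $3,470,150.
Rounded total matches; no reconciliation needed.

Unit 2C: $671,055 · Unit 5A: $1,369,075 · Unit 1B: $1,106,340 · Unit 5B: $323,680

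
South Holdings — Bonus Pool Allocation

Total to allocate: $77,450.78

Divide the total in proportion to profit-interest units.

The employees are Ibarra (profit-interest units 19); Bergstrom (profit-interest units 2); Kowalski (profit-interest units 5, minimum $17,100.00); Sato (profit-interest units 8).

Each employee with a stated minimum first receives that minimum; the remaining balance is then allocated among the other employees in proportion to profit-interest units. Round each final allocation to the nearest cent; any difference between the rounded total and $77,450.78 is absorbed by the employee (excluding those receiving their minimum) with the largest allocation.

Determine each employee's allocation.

Ibarra: $39,540.17 · Bergstrom: $4,162.12 · Kowalski: $17,100.00 · Sato: $16,648.49

Fund the minimums — Kowalski $17,100.00. Residual $60,350.78.
Residual split over remaining profit-interest units 29: Ibarra 39,540.1662 → $39,540.17; Bergstrom 4,162.1228 → $4,162.12; Sato 16,648.4910 → $16,648.49.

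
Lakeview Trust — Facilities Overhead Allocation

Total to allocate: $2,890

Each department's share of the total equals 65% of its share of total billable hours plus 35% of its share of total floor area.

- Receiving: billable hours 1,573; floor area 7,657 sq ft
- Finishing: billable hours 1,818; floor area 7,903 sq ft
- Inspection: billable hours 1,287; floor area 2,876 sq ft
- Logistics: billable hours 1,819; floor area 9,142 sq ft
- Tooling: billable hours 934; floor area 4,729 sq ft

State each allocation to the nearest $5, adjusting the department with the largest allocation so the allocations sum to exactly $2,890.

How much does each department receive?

Receiving: $635; Finishing: $705; Inspection: $415; Logistics: $750; Tooling: $385

Totals — billable hours 7,431, floor area 32,307.
Combined weights (65% billable hours + 35% floor area): Receiving 0.2205; Finishing 0.2446; Inspection 0.1437; Logistics 0.2582; Tooling 0.1329.
Pro-rata amounts: Receiving 637.38; Finishing 707.01; Inspection 415.39; Logistics 746.06; Tooling 384.17.
After rounding ($5): Receiving $635; Finishing $705; Inspection $415; Logistics $745; Tooling $385. Sum = $2,885.
Difference $2,890 − $2,885 = +$5 applied to largest allocation (Logistics): Logistics becomes $750.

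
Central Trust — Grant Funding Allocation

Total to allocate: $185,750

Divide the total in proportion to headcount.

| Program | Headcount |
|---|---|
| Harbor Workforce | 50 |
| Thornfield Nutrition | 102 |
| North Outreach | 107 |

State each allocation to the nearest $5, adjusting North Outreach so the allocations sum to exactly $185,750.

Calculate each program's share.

Harbor Workforce: $35,860 | Thornfield Nutrition: $73,155 | North Outreach: $76,735

Headcount total: 259.
Proportional shares: Harbor Workforce 50/259 × $185,750 = 35,859.07; Thornfield Nutrition 102/259 × $185,750 = 73,152.51; North Outreach 107/259 × $185,750 = 76,738.42.
After rounding ($5): Harbor Workforce $35,860; Thornfield Nutrition $73,155; North Outreach $76,740. Sum = $185,755.
Difference $185,750 − $185,755 = −$5 applied to North Outreach: North Outreach becomes $76,735.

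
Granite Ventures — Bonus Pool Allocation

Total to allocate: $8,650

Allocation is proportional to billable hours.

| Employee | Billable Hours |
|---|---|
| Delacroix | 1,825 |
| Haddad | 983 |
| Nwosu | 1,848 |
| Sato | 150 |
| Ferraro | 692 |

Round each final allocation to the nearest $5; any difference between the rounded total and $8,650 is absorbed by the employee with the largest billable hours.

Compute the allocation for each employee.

Delacroix: $2,870 · Haddad: $1,545 · Nwosu: $2,910 · Sato: $235 · Ferraro: $1,090

Total billable hours = 5,498.
Pro-rata amounts: Delacroix 1,825/5,498 × $8,650 = 2,871.27; Haddad 983/5,498 × $8,650 = 1,546.55; Nwosu 1,848/5,498 × $8,650 = 2,907.46; Sato 150/5,498 × $8,650 = 235.99; Ferraro 692/5,498 × $8,650 = 1,088.72.
After rounding ($5): Delacroix $2,870; Haddad $1,545; Nwosu $2,905; Sato $235; Ferraro $1,090. Sum = $8,645.
Difference $8,650 − $8,645 = +$5 applied to largest billable hours (Nwosu): Nwosu becomes $2,910.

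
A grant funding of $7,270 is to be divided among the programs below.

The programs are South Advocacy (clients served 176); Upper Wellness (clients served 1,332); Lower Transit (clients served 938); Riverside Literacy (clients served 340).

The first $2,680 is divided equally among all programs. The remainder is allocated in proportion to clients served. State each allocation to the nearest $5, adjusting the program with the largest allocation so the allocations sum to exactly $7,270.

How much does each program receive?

Equal tier: $2,680 ÷ 4 = $670 apiece.
Remainder $4,590 by clients served (total 2,786): South Advocacy 289.96 → $290; Upper Wellness 2,194.50 → $2,195; Lower Transit 1,545.38 → $1,545; Riverside Literacy 560.16 → $560.
Totals: South Advocacy $670 + $290 = $960; Upper Wellness $670 + $2,195 = $2,865; Lower Transit $670 + $1,545 = $2,215; Riverside Literacy $670 + $560 = $1,230.

South Advocacy: $960 | Upper Wellness: $2,865 | Lower Transit: $2,215 | Riverside Literacy: $1,230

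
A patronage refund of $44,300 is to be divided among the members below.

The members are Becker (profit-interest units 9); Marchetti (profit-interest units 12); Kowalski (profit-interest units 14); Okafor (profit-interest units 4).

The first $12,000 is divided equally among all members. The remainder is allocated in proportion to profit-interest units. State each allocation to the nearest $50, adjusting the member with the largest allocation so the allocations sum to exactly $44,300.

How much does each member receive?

Becker: $10,450 · Marchetti: $12,950 · Kowalski: $14,600 · Okafor: $6,300

Equal tier: $12,000 ÷ 4 = $3,000 apiece.
Remainder $32,300 by profit-interest units (total 39): Becker 7,453.85 → $7,450; Marchetti 9,938.46 → $9,950; Kowalski 11,594.87 → $11,600; Okafor 3,312.82 → $3,300.
Totals: Becker $3,000 + $7,450 = $10,450; Marchetti $3,000 + $9,950 = $12,950; Kowalski $3,000 + $11,600 = $14,600; Okafor $3,000 + $3,300 = $6,300.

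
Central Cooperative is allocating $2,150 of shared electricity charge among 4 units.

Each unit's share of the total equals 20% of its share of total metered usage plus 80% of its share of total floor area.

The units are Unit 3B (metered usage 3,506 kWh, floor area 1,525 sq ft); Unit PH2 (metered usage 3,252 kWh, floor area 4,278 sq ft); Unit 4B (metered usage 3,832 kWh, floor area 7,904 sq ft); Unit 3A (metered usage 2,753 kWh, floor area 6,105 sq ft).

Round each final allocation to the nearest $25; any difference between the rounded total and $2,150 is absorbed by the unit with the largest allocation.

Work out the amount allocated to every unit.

Unit 3B: $250; Unit PH2: $475; Unit 4B: $800; Unit 3A: $625

Metered usage total 13,343; floor area total 19,812.
Combined weights (20% metered usage + 80% floor area): Unit 3B 0.1141; Unit PH2 0.2215; Unit 4B 0.3766; Unit 3A 0.2878.
Pro-rata amounts: Unit 3B 245.38; Unit PH2 476.20; Unit 4B 809.69; Unit 3A 618.73.
After rounding ($25): Unit 3B $250; Unit PH2 $475; Unit 4B $800; Unit 3A $625. Sum = $2,150.
Rounded total matches; no reconciliation needed.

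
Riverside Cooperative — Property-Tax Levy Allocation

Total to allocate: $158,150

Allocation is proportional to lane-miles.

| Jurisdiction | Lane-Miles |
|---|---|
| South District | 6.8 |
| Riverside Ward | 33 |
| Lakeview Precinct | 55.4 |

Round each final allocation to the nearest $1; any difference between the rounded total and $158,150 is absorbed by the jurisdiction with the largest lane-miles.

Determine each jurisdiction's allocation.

South District: $11,296 · Riverside Ward: $54,821 · Lakeview Precinct: $92,033

Total lane-miles = 6.8 + 33 + 55.4 = 95.2.
Raw shares: South District 11,296.43; Riverside Ward 54,820.90; Lakeview Precinct 92,032.67.
At nearest $1: South District $11,296; Riverside Ward $54,821; Lakeview Precinct $92,033. Sum = $158,150.
No rounding difference to absorb.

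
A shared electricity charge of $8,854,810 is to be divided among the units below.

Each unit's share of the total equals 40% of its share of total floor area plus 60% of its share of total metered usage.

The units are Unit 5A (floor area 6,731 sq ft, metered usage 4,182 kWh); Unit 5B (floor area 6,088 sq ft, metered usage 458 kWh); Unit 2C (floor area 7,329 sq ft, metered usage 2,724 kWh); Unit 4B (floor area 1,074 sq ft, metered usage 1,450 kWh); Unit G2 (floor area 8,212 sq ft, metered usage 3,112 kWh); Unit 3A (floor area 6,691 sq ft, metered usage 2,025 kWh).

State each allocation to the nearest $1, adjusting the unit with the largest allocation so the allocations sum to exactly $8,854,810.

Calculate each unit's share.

Floor area total 36,125; metered usage total 13,951.
Blended shares (40% floor area + 60% metered usage): Unit 5A 0.2544; Unit 5B 0.0871; Unit 2C 0.1983; Unit 4B 0.0743; Unit G2 0.2248; Unit 3A 0.1612.
Unrounded shares: Unit 5A 2,252,558.99; Unit 5B 771,323.85; Unit 2C 1,755,948.22; Unit 4B 657,497.65; Unit G2 1,990,283.14; Unit 3A 1,427,198.16.
Rounded to nearest $1: Unit 5A $2,252,559; Unit 5B $771,324; Unit 2C $1,755,948; Unit 4B $657,498; Unit G2 $1,990,283; Unit 3A $1,427,198. Sum = $8,854,810.
Rounded total matches; no reconciliation needed.

Unit 5A: $2,252,559 | Unit 5B: $771,324 | Unit 2C: $1,755,948 | Unit 4B: $657,498 | Unit G2: $1,990,283 | Unit 3A: $1,427,198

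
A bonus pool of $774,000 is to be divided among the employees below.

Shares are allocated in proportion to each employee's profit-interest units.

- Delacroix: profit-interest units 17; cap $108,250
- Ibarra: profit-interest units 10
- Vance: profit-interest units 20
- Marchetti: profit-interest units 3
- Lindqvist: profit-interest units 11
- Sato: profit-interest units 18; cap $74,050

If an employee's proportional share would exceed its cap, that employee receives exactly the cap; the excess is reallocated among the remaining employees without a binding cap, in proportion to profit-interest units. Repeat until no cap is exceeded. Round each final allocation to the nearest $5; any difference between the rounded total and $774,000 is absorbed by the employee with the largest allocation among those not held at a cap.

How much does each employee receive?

Total profit-interest units = 79.
Unconstrained shares: Delacroix 166,556.96; Ibarra 97,974.68; Vance 195,949.37; Marchetti 29,392.41; Lindqvist 107,772.15; Sato 176,354.43.
Cap binds for Delacroix ($108,250), Sato ($74,050); balance $591,700 reallocated over remaining profit-interest units 44.
Remaining shares: Ibarra 134,477.27 → $134,475; Vance 268,954.55 → $268,955; Marchetti 40,343.18 → $40,345; Lindqvist 147,925.00 → $147,925.

Delacroix: $108,250 · Ibarra: $134,475 · Vance: $268,955 · Marchetti: $40,345 · Lindqvist: $147,925 · Sato: $74,050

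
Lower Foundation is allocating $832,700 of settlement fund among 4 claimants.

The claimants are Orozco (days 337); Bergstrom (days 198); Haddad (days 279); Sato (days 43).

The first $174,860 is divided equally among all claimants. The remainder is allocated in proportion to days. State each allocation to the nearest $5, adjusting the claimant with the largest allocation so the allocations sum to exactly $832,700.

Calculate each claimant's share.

Equal tier: $174,860 ÷ 4 = $43,715 apiece.
Remainder $657,840 by days (total 857): Orozco 258,683.87 → $258,685; Bergstrom 151,986.37 → $151,985; Haddad 214,162.61 → $214,165; Sato 33,007.14 → $33,005.
Totals: Orozco $43,715 + $258,685 = $302,400; Bergstrom $43,715 + $151,985 = $195,700; Haddad $43,715 + $214,165 = $257,880; Sato $43,715 + $33,005 = $76,720.

Orozco: $302,400 · Bergstrom: $195,700 · Haddad: $257,880 · Sato: $76,720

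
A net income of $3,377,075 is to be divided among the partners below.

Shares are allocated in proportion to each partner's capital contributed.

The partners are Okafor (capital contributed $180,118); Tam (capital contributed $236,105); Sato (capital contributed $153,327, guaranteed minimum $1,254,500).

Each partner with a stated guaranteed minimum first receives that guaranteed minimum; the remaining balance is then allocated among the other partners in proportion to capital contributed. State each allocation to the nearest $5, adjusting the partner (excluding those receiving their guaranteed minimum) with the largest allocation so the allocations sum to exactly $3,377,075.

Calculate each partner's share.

Guaranteed amounts: Sato $1,254,500. Residual $2,122,575.
Residual split over remaining capital contributed 416,223: Okafor 918,531.57 → $918,530; Tam 1,204,043.43 → $1,204,045.

Okafor: $918,530 · Tam: $1,204,045 · Sato: $1,254,500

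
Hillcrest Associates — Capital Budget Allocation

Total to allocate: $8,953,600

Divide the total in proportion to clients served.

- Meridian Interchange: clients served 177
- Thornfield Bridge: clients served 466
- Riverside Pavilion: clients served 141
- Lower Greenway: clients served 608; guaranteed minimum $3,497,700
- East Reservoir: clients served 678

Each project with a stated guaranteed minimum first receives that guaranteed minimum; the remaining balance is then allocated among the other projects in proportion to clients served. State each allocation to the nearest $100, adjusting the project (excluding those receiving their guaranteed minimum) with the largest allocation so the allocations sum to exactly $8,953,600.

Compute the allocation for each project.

Minimums first: Lower Greenway $3,497,700. Residual $5,455,900.
Residual split over remaining clients served 1,462: Meridian Interchange 660,529.62 → $660,500; Thornfield Bridge 1,739,021.48 → $1,739,000; Riverside Pavilion 526,184.61 → $526,200; East Reservoir 2,530,164.30 → $2,530,200.

Meridian Interchange: $660,500 | Thornfield Bridge: $1,739,000 | Riverside Pavilion: $526,200 | Lower Greenway: $3,497,700 | East Reservoir: $2,530,200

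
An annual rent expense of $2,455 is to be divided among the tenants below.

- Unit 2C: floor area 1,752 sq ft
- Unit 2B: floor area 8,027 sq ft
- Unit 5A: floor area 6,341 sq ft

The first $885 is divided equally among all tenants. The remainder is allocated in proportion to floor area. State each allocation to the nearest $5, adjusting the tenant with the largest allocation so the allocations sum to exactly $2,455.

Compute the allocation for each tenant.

Unit 2C: $465; Unit 2B: $1,075; Unit 5A: $915

First tranche $885 split equally: $295 each.
Remainder $1,570 by floor area (total 16,120): Unit 2C 170.64 → $170; Unit 2B 781.79 → $780; Unit 5A 617.58 → $620.
Totals: Unit 2C $295 + $170 = $465; Unit 2B $295 + $780 = $1,075; Unit 5A $295 + $620 = $915.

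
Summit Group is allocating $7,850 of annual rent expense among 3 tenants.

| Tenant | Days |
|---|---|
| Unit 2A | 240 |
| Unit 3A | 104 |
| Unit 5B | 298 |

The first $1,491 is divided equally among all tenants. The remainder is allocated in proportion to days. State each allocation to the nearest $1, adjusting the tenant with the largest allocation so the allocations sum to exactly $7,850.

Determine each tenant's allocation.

Unit 2A: $2,874 | Unit 3A: $1,527 | Unit 5B: $3,449

First tranche $1,491 split equally: $497 each.
Remainder $6,359 by days (total 642): Unit 2A 2,377.20 → $2,377; Unit 3A 1,030.12 → $1,030; Unit 5B 2,951.69 → $2,952.
Totals: Unit 2A $497 + $2,377 = $2,874; Unit 3A $497 + $1,030 = $1,527; Unit 5B $497 + $2,952 = $3,449.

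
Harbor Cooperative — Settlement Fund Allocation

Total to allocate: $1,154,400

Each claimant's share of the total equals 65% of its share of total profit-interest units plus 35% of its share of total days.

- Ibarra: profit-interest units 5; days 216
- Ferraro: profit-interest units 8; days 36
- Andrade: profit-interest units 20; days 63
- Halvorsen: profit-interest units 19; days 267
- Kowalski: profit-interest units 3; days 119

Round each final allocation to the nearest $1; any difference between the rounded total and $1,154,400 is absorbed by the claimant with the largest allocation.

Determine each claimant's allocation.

Ibarra: $192,712 | Ferraro: $129,893 | Andrade: $309,170 | Halvorsen: $413,107 | Kowalski: $109,518

Profit-interest units total 55; days total 701.
Blended shares (65% profit-interest units + 35% days): Ibarra 0.1669; Ferraro 0.1125; Andrade 0.2678; Halvorsen 0.3579; Kowalski 0.0949.
Proportional shares: Ibarra 192,711.89; Ferraro 129,892.83; Andrade 309,169.91; Halvorsen 413,107.83; Kowalski 109,517.54.
After rounding ($1): Ibarra $192,712; Ferraro $129,893; Andrade $309,170; Halvorsen $413,108; Kowalski $109,518. Sum = $1,154,401.
Difference $1,154,400 − $1,154,401 = −$1 applied to largest allocation (Halvorsen): Halvorsen becomes $413,107.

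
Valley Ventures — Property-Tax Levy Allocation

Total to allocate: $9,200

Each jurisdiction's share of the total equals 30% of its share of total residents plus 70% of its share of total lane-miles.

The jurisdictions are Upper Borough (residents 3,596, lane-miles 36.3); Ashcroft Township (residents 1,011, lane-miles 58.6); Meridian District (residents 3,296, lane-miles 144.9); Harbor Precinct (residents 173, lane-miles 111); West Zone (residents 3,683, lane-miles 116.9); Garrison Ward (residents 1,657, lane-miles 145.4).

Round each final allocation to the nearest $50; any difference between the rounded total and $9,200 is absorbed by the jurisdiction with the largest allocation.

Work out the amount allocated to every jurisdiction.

Upper Borough: $1,100; Ashcroft Township: $800; Meridian District: $2,250; Harbor Precinct: $1,200; West Zone: $2,000; Garrison Ward: $1,850

Totals — residents 13,416, lane-miles 613.1.
Blended shares (30% residents + 70% lane-miles): Upper Borough 0.1219; Ashcroft Township 0.0895; Meridian District 0.2391; Harbor Precinct 0.1306; West Zone 0.2158; Garrison Ward 0.2031.
Pro-rata amounts: Upper Borough 1,121.08; Ashcroft Township 823.52; Meridian District 2,200.10; Harbor Precinct 1,201.53; West Zone 1,985.60; Garrison Ward 1,868.17.
After rounding ($50): Upper Borough $1,100; Ashcroft Township $800; Meridian District $2,200; Harbor Precinct $1,200; West Zone $2,000; Garrison Ward $1,850. Sum = $9,150.
Difference $9,200 − $9,150 = +$50 applied to largest allocation (Meridian District): Meridian District becomes $2,250.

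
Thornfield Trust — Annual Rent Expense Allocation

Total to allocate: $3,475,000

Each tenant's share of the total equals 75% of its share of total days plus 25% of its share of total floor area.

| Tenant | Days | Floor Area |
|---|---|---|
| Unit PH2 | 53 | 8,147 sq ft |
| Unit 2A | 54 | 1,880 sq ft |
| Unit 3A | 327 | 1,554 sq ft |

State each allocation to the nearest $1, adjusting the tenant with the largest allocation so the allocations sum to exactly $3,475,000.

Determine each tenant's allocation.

Totals — days 434, floor area 11,581.
Combined weights (75% days + 25% floor area): Unit PH2 0.2675; Unit 2A 0.1339; Unit 3A 0.5986.
Raw shares: Unit PH2 929,422.88; Unit 2A 465,308.36; Unit 3A 2,080,268.76.
Rounded to nearest $1: Unit PH2 $929,423; Unit 2A $465,308; Unit 3A $2,080,269. Sum = $3,475,000.
No rounding difference to absorb.

Unit PH2: $929,423 · Unit 2A: $465,308 · Unit 3A: $2,080,269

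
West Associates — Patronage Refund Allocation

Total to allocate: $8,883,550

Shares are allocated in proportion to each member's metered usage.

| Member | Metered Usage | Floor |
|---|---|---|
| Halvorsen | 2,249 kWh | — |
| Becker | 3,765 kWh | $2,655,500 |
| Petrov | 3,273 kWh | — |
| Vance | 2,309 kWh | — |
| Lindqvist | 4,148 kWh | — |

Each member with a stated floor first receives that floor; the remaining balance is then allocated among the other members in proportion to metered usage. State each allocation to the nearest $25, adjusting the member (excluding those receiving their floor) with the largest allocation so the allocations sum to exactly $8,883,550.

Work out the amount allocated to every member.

Minimums first: Becker $2,655,500. Remaining pool $6,228,050.
Remaining pool split over remaining metered usage 11,979: Halvorsen 1,169,286.62 → $1,169,275; Petrov 1,701,678.58 → $1,701,675; Vance 1,200,481.46 → $1,200,475; Lindqvist 2,156,603.34 → $2,156,600.
Rounding difference +$25 applied to Lindqvist → $2,156,625.

Halvorsen: $1,169,275; Becker: $2,655,500; Petrov: $1,701,675; Vance: $1,200,475; Lindqvist: $2,156,625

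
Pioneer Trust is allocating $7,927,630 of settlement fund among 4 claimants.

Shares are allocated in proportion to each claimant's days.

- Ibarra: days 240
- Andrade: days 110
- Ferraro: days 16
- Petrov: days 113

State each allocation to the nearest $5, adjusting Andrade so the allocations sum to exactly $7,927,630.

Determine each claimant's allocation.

Ibarra: $3,972,090; Andrade: $1,820,545; Ferraro: $264,805; Petrov: $1,870,190

Days total: 479.
Unrounded shares: Ibarra 240/479 × $7,927,630 = 3,972,090.19; Andrade 110/479 × $7,927,630 = 1,820,541.34; Ferraro 16/479 × $7,927,630 = 264,806.01; Petrov 113/479 × $7,927,630 = 1,870,192.46.
At nearest $5: Ibarra $3,972,090; Andrade $1,820,540; Ferraro $264,805; Petrov $1,870,190. Sum = $7,927,625.
Difference $7,927,630 − $7,927,625 = +$5 applied to Andrade: Andrade becomes $1,820,545.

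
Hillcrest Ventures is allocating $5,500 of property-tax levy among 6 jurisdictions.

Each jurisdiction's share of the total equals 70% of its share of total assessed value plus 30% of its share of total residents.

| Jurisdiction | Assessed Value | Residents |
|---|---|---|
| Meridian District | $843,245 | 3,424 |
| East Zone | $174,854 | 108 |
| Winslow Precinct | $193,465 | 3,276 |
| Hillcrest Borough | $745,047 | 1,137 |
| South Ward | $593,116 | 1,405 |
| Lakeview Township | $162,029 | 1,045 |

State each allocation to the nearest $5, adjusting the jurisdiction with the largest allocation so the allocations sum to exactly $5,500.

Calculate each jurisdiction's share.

Meridian District: $1,740; East Zone: $265; Winslow Precinct: $795; Hillcrest Borough: $1,240; South Ward: $1,065; Lakeview Township: $395

Totals — assessed value 2,711,756, residents 10,395.
Blended shares (70% assessed value + 30% residents): Meridian District 0.3165; East Zone 0.0483; Winslow Precinct 0.1445; Hillcrest Borough 0.2251; South Ward 0.1937; Lakeview Township 0.0720.
Unrounded shares: Meridian District 1,740.68; East Zone 265.39; Winslow Precinct 794.67; Hillcrest Borough 1,238.25; South Ward 1,065.09; Lakeview Township 395.91.
Rounded to nearest $5: Meridian District $1,740; East Zone $265; Winslow Precinct $795; Hillcrest Borough $1,240; South Ward $1,065; Lakeview Township $395. Sum = $5,500.
Sum already equals the total — no adjustment.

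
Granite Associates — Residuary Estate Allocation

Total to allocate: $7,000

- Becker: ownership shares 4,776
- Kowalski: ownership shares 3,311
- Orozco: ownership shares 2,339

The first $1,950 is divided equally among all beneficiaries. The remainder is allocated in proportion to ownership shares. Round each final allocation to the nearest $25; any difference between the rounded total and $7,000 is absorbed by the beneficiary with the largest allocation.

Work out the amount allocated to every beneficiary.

Becker: $2,975; Kowalski: $2,250; Orozco: $1,775

$1,950 shared equally gives $650 per beneficiary.
Remainder $5,050 by ownership shares (total 10,426): Becker 2,313.33 → $2,325; Kowalski 1,603.74 → $1,600; Orozco 1,132.93 → $1,125.
Totals: Becker $650 + $2,325 = $2,975; Kowalski $650 + $1,600 = $2,250; Orozco $650 + $1,125 = $1,775.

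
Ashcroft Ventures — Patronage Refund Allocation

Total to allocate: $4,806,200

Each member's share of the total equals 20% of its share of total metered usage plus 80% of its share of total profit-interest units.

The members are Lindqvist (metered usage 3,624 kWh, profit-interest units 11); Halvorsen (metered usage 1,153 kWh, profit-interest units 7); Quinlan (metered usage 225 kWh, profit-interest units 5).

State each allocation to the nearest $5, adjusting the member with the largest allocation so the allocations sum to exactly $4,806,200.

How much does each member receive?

Lindqvist: $2,535,320 · Halvorsen: $1,391,780 · Quinlan: $879,100

Totals — metered usage 5,002, profit-interest units 23.
Blended shares (20% metered usage + 80% profit-interest units): Lindqvist 0.5275; Halvorsen 0.2896; Quinlan 0.1829.
Proportional shares: Lindqvist 2,535,322.09; Halvorsen 1,391,778.53; Quinlan 879,099.37.
At nearest $5: Lindqvist $2,535,320; Halvorsen $1,391,780; Quinlan $879,100. Sum = $4,806,200.
No rounding difference to absorb.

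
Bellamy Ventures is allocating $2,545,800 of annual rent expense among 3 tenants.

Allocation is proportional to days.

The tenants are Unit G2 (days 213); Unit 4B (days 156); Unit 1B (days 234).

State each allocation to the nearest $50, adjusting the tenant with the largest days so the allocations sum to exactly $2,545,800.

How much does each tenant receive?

Total days = 603.
Pro-rata amounts: Unit G2 213/603 × $2,545,800 = 899,262.69; Unit 4B 156/603 × $2,545,800 = 658,614.93; Unit 1B 234/603 × $2,545,800 = 987,922.39.
After rounding ($50): Unit G2 $899,250; Unit 4B $658,600; Unit 1B $987,900. Sum = $2,545,750.
Difference $2,545,800 − $2,545,750 = +$50 applied to largest days (Unit 1B): Unit 1B becomes $987,950.

Unit G2: $899,250; Unit 4B: $658,600; Unit 1B: $987,950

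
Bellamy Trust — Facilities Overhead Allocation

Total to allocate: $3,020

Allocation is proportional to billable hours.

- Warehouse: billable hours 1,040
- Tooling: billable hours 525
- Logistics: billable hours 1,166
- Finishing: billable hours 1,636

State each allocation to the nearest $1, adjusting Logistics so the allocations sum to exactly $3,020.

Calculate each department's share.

Total billable hours = 4,367.
Pro-rata amounts: Warehouse 1,040/4,367 × $3,020 = 719.21; Tooling 525/4,367 × $3,020 = 363.06; Logistics 1,166/4,367 × $3,020 = 806.35; Finishing 1,636/4,367 × $3,020 = 1,131.38.
At nearest $1: Warehouse $719; Tooling $363; Logistics $806; Finishing $1,131. Sum = $3,019.
Difference $3,020 − $3,019 = +$1 applied to Logistics: Logistics becomes $807.

Warehouse: $719 · Tooling: $363 · Logistics: $807 · Finishing: $1,131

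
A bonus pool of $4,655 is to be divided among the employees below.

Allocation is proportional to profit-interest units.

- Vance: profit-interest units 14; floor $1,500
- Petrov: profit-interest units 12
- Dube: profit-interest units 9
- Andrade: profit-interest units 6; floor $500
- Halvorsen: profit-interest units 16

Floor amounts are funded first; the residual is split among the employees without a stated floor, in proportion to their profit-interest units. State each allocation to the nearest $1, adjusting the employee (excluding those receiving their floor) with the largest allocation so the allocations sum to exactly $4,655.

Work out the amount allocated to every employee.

Fund the minimums — Vance $1,500; Andrade $500. Balance $2,655.
Balance split over remaining profit-interest units 37: Petrov 861.08 → $861; Dube 645.81 → $646; Halvorsen 1,148.11 → $1,148.

Vance: $1,500 | Petrov: $861 | Dube: $646 | Andrade: $500 | Halvorsen: $1,148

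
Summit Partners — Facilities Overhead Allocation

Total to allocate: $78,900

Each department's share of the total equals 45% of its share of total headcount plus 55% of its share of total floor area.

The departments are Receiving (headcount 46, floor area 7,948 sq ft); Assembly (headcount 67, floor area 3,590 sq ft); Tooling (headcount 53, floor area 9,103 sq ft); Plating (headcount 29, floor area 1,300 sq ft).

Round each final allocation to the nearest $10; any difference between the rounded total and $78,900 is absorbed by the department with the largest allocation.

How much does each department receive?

Receiving: $24,100 | Assembly: $19,300 | Tooling: $27,650 | Plating: $7,850

Totals — headcount 195, floor area 21,941.
Blended shares (45% headcount + 55% floor area): Receiving 0.3054; Assembly 0.2446; Tooling 0.3505; Plating 0.0995.
Proportional shares: Receiving 24,095.13; Assembly 19,299.47; Tooling 27,654.03; Plating 7,851.38.
Rounded to nearest $10: Receiving $24,100; Assembly $19,300; Tooling $27,650; Plating $7,850. Sum = $78,900.
Sum already equals the total — no adjustment.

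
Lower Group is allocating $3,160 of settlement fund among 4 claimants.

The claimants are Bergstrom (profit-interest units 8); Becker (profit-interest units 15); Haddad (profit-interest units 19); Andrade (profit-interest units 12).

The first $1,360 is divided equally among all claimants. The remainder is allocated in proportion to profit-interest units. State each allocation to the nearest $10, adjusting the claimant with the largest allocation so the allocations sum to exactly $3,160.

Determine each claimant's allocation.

Bergstrom: $610 | Becker: $840 | Haddad: $970 | Andrade: $740

First tranche $1,360 split equally: $340 each.
Remainder $1,800 by profit-interest units (total 54): Bergstrom 266.67 → $270; Becker 500.00 → $500; Haddad 633.33 → $630; Andrade 400.00 → $400.
Totals: Bergstrom $340 + $270 = $610; Becker $340 + $500 = $840; Haddad $340 + $630 = $970; Andrade $340 + $400 = $740.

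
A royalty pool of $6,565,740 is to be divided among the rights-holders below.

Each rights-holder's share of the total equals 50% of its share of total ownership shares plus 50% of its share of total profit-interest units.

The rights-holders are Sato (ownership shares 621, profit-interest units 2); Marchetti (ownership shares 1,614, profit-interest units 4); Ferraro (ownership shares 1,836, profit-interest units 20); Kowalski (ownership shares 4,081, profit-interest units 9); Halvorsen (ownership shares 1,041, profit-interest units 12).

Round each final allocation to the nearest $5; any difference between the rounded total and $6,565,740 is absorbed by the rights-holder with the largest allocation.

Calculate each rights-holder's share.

Sato: $361,460; Marchetti: $855,760; Ferraro: $2,052,610; Kowalski: $2,085,985; Halvorsen: $1,209,925

Ownership shares total 9,193; profit-interest units total 47.
Blended shares (50% ownership shares + 50% profit-interest units): Sato 0.0551; Marchetti 0.1303; Ferraro 0.3126; Kowalski 0.3177; Halvorsen 0.1843.
Proportional shares: Sato 361,459.05; Marchetti 855,761.32; Ferraro 2,052,611.48; Kowalski 2,085,981.84; Halvorsen 1,209,926.30.
After rounding ($5): Sato $361,460; Marchetti $855,760; Ferraro $2,052,610; Kowalski $2,085,980; Halvorsen $1,209,925. Sum = $6,565,735.
Difference $6,565,740 − $6,565,735 = +$5 applied to largest allocation (Kowalski): Kowalski becomes $2,085,985.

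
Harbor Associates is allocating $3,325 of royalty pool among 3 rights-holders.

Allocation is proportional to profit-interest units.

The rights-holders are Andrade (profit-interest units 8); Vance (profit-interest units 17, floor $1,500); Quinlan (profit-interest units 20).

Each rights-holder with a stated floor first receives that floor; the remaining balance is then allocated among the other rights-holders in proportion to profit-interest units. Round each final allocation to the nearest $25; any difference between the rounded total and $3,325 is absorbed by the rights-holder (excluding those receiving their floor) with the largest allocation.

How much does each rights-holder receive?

Andrade: $525 · Vance: $1,500 · Quinlan: $1,300

Fund the minimums — Vance $1,500. Balance $1,825.
Balance split over remaining profit-interest units 28: Andrade 521.43 → $525; Quinlan 1,303.57 → $1,300.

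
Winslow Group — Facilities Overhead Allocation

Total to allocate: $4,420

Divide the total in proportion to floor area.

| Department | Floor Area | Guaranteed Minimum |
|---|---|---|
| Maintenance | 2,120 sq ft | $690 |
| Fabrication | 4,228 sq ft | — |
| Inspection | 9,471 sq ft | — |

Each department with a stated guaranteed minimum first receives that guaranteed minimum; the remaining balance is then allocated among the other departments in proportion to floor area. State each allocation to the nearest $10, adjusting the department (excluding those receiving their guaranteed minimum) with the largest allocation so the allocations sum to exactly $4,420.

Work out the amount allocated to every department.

Fund the minimums — Maintenance $690. Residual $3,730.
Residual split over remaining floor area 13,699: Fabrication 1,151.21 → $1,150; Inspection 2,578.79 → $2,580.

Maintenance: $690 | Fabrication: $1,150 | Inspection: $2,580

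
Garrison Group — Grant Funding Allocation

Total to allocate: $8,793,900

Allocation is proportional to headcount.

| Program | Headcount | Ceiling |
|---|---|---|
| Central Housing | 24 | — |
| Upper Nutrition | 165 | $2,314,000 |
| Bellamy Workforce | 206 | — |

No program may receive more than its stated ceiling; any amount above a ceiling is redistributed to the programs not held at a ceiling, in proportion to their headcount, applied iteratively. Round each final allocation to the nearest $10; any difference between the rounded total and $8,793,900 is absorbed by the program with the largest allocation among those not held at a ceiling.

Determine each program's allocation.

Total headcount = 395.
Pro-rata shares before constraints: Central Housing 534,312.91; Upper Nutrition 3,673,401.27; Bellamy Workforce 4,586,185.82.
Capped: Upper Nutrition ($2,314,000); balance $6,479,900 reallocated over remaining headcount 230.
Shares after redistribution: Central Housing 676,163.48 → $676,160; Bellamy Workforce 5,803,736.52 → $5,803,740.

Central Housing: $676,160 | Upper Nutrition: $2,314,000 | Bellamy Workforce: $5,803,740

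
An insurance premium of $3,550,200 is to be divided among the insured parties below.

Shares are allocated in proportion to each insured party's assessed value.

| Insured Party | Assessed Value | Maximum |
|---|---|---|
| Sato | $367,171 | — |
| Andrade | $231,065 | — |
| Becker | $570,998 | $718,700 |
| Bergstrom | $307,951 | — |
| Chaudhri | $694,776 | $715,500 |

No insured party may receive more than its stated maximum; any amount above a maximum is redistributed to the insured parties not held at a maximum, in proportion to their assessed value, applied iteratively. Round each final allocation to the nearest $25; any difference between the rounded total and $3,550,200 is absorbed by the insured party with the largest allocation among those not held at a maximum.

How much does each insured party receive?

Sato: $857,375 | Andrade: $539,550 | Becker: $718,700 | Bergstrom: $719,075 | Chaudhri: $715,500

Total assessed value = 2,171,961.
Unconstrained shares: Sato 600,162.93; Andrade 377,689.55; Becker 933,330.34; Bergstrom 503,364.31; Chaudhri 1,135,652.88.
Capped: Becker ($718,700), Chaudhri ($715,500); remaining pool $2,116,000 reallocated over remaining assessed value 906,187.
Remaining shares: Sato 857,365.90 → $857,375; Andrade 539,550.38 → $539,550; Bergstrom 719,083.72 → $719,075.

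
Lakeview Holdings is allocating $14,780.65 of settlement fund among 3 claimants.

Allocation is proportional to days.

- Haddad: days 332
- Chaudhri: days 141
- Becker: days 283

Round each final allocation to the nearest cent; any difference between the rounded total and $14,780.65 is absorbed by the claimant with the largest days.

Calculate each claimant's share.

Haddad: $6,490.97 · Chaudhri: $2,756.71 · Becker: $5,532.97

Total days = 332 + 141 + 283 = 756.
Pro-rata amounts: Haddad 6,490.9733; Chaudhri 2,756.7085; Becker 5,532.9682.
At nearest cent: Haddad $6,490.97; Chaudhri $2,756.71; Becker $5,532.97. Sum = $14,780.65.
Sum already equals the total — no adjustment.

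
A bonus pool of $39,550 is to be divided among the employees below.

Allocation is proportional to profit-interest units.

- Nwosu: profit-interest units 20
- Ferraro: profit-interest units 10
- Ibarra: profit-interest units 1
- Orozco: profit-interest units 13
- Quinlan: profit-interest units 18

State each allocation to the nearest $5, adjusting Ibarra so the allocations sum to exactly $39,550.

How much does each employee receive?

Nwosu: $12,760 · Ferraro: $6,380 · Ibarra: $635 · Orozco: $8,295 · Quinlan: $11,480

Combined profit-interest units = 62.
Raw shares: Nwosu 20/62 × $39,550 = 12,758.06; Ferraro 10/62 × $39,550 = 6,379.03; Ibarra 1/62 × $39,550 = 637.90; Orozco 13/62 × $39,550 = 8,292.74; Quinlan 18/62 × $39,550 = 11,482.26.
After rounding ($5): Nwosu $12,760; Ferraro $6,380; Ibarra $640; Orozco $8,295; Quinlan $11,480. Sum = $39,555.
Difference $39,550 − $39,555 = −$5 applied to Ibarra: Ibarra becomes $635.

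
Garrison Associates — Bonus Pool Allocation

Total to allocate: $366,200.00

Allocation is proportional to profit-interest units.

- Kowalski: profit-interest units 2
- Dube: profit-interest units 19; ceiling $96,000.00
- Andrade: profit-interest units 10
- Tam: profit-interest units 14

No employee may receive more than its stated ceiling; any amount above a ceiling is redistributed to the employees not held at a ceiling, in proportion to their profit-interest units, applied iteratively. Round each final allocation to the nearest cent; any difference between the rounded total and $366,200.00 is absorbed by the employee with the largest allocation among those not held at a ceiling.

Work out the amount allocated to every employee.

Kowalski: $20,784.62 | Dube: $96,000.00 | Andrade: $103,923.08 | Tam: $145,492.30

Total profit-interest units = 45.
Unconstrained shares: Kowalski 16,275.5556; Dube 154,617.7778; Andrade 81,377.7778; Tam 113,928.8889.
Capped: Dube ($96,000.00); residual $270,200.00 reallocated over remaining profit-interest units 26.
Remaining shares: Kowalski 20,784.6154 → $20,784.62; Andrade 103,923.0769 → $103,923.08; Tam 145,492.3077 → $145,492.31.
Rounding difference −$0.01 applied to Tam → $145,492.30.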